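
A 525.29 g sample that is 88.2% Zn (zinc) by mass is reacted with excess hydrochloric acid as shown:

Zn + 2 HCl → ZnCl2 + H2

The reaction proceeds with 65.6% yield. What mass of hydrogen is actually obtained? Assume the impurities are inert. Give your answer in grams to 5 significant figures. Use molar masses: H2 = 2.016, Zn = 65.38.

9.3717 g

Pure Zn available = 525.29 g × 0.882 = 463.306 g.
n(Zn) = 463.306 g / 65.38 g/mol = 7.08635 mol.
From the equation the Zn:H2 mole ratio is 1:1, so n(H2) = 7.08635 × 1/1 = 7.08635 mol.
Mass of H2 = 7.08635 mol × 2.016 g/mol = 14.2861 g.
Actual mass collected = 14.2861 g × 0.656 = 9.37167 g.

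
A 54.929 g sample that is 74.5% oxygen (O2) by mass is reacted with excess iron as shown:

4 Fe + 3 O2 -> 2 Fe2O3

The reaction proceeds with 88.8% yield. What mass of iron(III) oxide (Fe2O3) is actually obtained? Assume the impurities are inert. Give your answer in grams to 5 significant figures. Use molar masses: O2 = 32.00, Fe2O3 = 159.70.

120.90 g

Pure O2 available = 54.929 g × 0.745 = 40.9221 g.
n(O2) = 40.9221 g / 32.00 g/mol = 1.27882 mol.
From the equation the O2:Fe2O3 mole ratio is 3:2, so n(Fe2O3) = 1.27882 × 2/3 = 0.852544 mol.
Mass of Fe2O3 = 0.852544 mol × 159.70 g/mol = 136.151 g.
Actual mass collected = 136.151 g × 0.888 = 120.902 g.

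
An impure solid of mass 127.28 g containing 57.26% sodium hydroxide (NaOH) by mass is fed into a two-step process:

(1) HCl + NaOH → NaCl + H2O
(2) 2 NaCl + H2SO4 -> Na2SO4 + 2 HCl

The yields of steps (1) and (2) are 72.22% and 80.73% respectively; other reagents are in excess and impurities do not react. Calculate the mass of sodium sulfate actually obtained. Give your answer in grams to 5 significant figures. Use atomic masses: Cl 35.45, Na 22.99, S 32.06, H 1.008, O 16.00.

75.448 g

Pure NaOH = 127.28 × 0.5726 = 72.8805 g.
M(NaOH) = 22.99 + 16.00 + 1.008 = 39.998 g/mol.
M(Na2SO4) = 2(22.99) + 32.06 + 4(16.00) = 142.04 g/mol.
n(NaOH) = 72.8805 / 39.998 = 1.82210 mol.
Step 1 (NaOH:NaCl = 1:1): theoretical n(NaCl) = 1.82210 mol; at 72.22% yield, n(NaCl) = 1.31592 mol.
Step 2 (NaCl:Na2SO4 = 2:1): theoretical n(Na2SO4) = 0.657962 mol, so theoretical mass = 0.657962 × 142.04 = 93.4569 g.
At 80.73% yield, actual mass of Na2SO4 = 93.4569 × 0.8073 = 75.4478 g.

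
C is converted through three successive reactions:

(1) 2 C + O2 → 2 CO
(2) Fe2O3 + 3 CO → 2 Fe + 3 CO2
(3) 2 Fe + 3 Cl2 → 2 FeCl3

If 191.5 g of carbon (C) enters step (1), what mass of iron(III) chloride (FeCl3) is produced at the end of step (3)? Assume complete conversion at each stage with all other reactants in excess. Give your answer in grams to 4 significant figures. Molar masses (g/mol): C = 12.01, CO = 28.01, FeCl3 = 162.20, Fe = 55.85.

1724 g

n(C) = 191.5 / 12.01 = 15.945 mol.
Reaction (1): C→CO ratio 2:2 ⇒ n(CO) = 15.945 mol.
Reaction (2): CO→Fe ratio 3:2 ⇒ n(Fe) = 10.630 mol.
Reaction (3): Fe→FeCl3 ratio 2:2 ⇒ n(FeCl3) = 10.630 mol.
Mass of FeCl3 = 10.630 × 162.20 = 1724.2 g.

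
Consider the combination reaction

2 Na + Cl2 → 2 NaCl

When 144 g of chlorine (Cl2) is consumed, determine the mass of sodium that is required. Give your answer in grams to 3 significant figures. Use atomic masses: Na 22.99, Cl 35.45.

M(Cl2) = 2(35.45) = 70.90 g/mol.
M(Na) = 22.99 g/mol.
n(Cl2) = 144.0 g / 70.90 g/mol = 2.031 mol.
From the equation the Cl2:Na mole ratio is 1:2, so n(Na) = 2.031 × 2/1 = 4.062 mol.
Mass of Na = 4.062 mol × 22.99 g/mol = 93.39 g.

93.4 g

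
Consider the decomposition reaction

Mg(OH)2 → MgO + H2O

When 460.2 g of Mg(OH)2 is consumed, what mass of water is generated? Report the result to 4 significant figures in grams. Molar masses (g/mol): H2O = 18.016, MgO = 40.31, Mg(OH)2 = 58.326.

n(Mg(OH)2) = 460.20 g / 58.326 g/mol = 7.8901 mol.
From the equation the Mg(OH)2:H2O mole ratio is 1:1, so n(H2O) = 7.8901 × 1/1 = 7.8901 mol.
Mass of H2O = 7.8901 mol × 18.016 g/mol = 142.15 g.

142.1 g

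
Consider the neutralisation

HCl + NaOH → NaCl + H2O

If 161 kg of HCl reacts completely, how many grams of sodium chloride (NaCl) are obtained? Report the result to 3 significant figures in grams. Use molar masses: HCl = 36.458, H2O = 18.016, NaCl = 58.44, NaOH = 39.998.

258000 g

Convert: 161 kg = 161000 g.
n(HCl) = 161000 g / 36.458 g/mol = 4416 mol.
From the equation the HCl:NaCl mole ratio is 1:1, so n(NaCl) = 4416 × 1/1 = 4416 mol.
Mass of NaCl = 4416 mol × 58.44 g/mol = 258100 g.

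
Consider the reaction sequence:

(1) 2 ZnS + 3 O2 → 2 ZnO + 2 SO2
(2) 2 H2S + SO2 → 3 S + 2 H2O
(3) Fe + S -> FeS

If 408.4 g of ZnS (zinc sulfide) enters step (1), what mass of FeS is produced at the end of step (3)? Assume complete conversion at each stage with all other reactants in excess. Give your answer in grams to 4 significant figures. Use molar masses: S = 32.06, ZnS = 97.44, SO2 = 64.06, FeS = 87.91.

1105 g

n(ZnS) = 408.4 / 97.44 = 4.1913 mol.
Reaction (1): ZnS→SO2 ratio 2:2 ⇒ n(SO2) = 4.1913 mol.
Reaction (2): SO2→S ratio 1:3 ⇒ n(S) = 12.574 mol.
Reaction (3): S→FeS ratio 1:1 ⇒ n(FeS) = 12.574 mol.
Mass of FeS = 12.574 × 87.91 = 1105.4 g.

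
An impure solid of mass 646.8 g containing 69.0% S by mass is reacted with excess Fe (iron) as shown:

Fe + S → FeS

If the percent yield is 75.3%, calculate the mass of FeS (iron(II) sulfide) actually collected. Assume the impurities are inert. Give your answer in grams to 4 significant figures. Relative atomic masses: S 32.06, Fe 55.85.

921.5 g

Pure S available = 646.8 g × 0.690 = 446.29 g.
M(S) = 32.06 g/mol.
M(FeS) = 55.85 + 32.06 = 87.91 g/mol.
n(S) = 446.29 g / 32.06 g/mol = 13.921 mol.
From the equation the S:FeS mole ratio is 1:1, so n(FeS) = 13.921 × 1/1 = 13.921 mol.
Mass of FeS = 13.921 mol × 87.91 g/mol = 1223.8 g.
Actual mass collected = 1223.8 g × 0.753 = 921.49 g.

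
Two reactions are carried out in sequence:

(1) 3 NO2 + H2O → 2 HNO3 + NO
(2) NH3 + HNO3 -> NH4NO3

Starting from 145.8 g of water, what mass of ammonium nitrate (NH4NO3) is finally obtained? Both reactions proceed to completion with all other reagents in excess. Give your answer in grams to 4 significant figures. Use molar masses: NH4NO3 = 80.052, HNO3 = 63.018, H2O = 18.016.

1296 g

n(H2O) = 145.80 / 18.016 = 8.0928 mol.
Step 1 gives a 1:2 ratio of H2O to HNO3, so n(HNO3) = 16.186 mol.
In step 2 the HNO3:NH4NO3 ratio is 1:1, so n(NH4NO3) = 16.186 mol.
Mass of NH4NO3 = 16.186 × 80.052 = 1295.7 g.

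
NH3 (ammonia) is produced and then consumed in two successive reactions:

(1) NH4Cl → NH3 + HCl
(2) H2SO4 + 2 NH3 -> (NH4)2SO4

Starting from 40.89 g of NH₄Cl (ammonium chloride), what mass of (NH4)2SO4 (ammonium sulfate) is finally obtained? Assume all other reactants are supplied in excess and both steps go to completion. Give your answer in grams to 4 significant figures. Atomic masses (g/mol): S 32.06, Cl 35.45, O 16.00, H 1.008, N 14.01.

M(NH4Cl) = 14.01 + 4(1.008) + 35.45 = 53.492 g/mol.
M((NH4)2SO4) = 2(14.01) + 8(1.008) + 32.06 + 4(16.00) = 132.144 g/mol.
n(NH4Cl) = 40.890 / 53.492 = 0.76441 mol.
Step 1 gives a 1:1 ratio of NH4Cl to NH3, so n(NH3) = 0.76441 mol.
In step 2 the NH3:(NH4)2SO4 ratio is 2:1, so n((NH4)2SO4) = 0.38221 mol.
Mass of (NH4)2SO4 = 0.38221 × 132.144 = 50.506 g.

50.51 g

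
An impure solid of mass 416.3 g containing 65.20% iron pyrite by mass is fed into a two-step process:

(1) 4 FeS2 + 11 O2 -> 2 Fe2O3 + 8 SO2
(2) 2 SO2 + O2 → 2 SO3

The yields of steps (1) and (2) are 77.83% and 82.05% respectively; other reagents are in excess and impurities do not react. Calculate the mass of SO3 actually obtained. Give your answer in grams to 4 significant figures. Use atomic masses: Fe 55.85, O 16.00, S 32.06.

Pure FeS2 = 416.3 × 0.6520 = 271.43 g.
M(FeS2) = 55.85 + 2(32.06) = 119.97 g/mol.
M(SO3) = 32.06 + 3(16.00) = 80.06 g/mol.
n(FeS2) = 271.43 / 119.97 = 2.2625 mol.
Step 1 (FeS2:SO2 = 4:8): theoretical n(SO2) = 4.5249 mol; at 77.83% yield, n(SO2) = 3.5217 mol.
Step 2 (SO2:SO3 = 2:2): theoretical n(SO3) = 3.5217 mol, so theoretical mass = 3.5217 × 80.06 = 281.95 g.
At 82.05% yield, actual mass of SO3 = 281.95 × 0.8205 = 231.34 g.

231.3 g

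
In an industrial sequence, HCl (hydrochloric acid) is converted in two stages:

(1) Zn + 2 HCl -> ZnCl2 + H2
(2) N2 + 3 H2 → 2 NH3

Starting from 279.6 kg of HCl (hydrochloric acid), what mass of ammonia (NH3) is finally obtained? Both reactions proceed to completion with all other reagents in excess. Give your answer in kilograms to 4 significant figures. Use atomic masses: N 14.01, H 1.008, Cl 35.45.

43.55 kg

M(HCl) = 1.008 + 35.45 = 36.458 g/mol.
M(NH3) = 14.01 + 3(1.008) = 17.034 g/mol.
279.6 kg = 279600 g.
n(HCl) = 279600 / 36.458 = 7669.1 mol.
Step 1 gives a 2:1 ratio of HCl to H2, so n(H2) = 3834.5 mol.
In step 2 the H2:NH3 ratio is 3:2, so n(NH3) = 2556.4 mol.
Mass of NH3 = 2556.4 × 17.034 = 43545 g = 43.55 kg.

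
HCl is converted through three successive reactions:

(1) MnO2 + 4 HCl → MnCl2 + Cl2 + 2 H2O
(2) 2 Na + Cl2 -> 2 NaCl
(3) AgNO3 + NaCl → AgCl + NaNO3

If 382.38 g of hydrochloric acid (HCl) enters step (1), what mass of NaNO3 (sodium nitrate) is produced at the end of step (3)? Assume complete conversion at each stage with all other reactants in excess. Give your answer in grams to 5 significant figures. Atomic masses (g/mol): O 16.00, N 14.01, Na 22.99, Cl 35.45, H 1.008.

445.75 g

M(HCl) = 1.008 + 35.45 = 36.458 g/mol.
M(NaNO3) = 22.99 + 14.01 + 3(16.00) = 85.00 g/mol.
n(HCl) = 382.38 / 36.458 = 10.4882 mol.
Reaction (1): HCl→Cl2 ratio 4:1 ⇒ n(Cl2) = 2.62206 mol.
Reaction (2): Cl2→NaCl ratio 1:2 ⇒ n(NaCl) = 5.24412 mol.
Reaction (3): NaCl→NaNO3 ratio 1:1 ⇒ n(NaNO3) = 5.24412 mol.
Mass of NaNO3 = 5.24412 × 85.00 = 445.750 g.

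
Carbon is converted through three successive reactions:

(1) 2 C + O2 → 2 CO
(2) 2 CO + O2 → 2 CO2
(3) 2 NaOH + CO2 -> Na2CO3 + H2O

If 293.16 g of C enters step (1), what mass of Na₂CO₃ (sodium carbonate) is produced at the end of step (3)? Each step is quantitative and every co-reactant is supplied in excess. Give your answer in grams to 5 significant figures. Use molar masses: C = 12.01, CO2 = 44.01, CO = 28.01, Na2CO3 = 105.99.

2587.2 g

n(C) = 293.16 / 12.01 = 24.4097 mol.
Reaction (1): C→CO ratio 2:2 ⇒ n(CO) = 24.4097 mol.
Reaction (2): CO→CO2 ratio 2:2 ⇒ n(CO2) = 24.4097 mol.
Reaction (3): CO2→Na2CO3 ratio 1:1 ⇒ n(Na2CO3) = 24.4097 mol.
Mass of Na2CO3 = 24.4097 × 105.99 = 2587.18 g.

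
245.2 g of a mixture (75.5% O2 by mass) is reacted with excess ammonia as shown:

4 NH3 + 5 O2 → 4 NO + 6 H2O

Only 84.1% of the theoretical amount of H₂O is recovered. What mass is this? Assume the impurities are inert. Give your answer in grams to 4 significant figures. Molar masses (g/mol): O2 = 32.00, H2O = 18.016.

105.2 g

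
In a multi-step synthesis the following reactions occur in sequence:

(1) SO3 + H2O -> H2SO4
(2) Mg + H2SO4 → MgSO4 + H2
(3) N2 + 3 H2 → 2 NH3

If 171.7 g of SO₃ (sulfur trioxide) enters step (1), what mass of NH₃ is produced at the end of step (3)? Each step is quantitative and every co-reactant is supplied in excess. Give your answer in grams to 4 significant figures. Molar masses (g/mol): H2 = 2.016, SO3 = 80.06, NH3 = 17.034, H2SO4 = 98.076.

24.35 g

n(SO3) = 171.7 / 80.06 = 2.1446 mol.
Reaction (1): SO3→H2SO4 ratio 1:1 ⇒ n(H2SO4) = 2.1446 mol.
Reaction (2): H2SO4→H2 ratio 1:1 ⇒ n(H2) = 2.1446 mol.
Reaction (3): H2→NH3 ratio 3:2 ⇒ n(NH3) = 1.4298 mol.
Mass of NH3 = 1.4298 × 17.034 = 24.355 g.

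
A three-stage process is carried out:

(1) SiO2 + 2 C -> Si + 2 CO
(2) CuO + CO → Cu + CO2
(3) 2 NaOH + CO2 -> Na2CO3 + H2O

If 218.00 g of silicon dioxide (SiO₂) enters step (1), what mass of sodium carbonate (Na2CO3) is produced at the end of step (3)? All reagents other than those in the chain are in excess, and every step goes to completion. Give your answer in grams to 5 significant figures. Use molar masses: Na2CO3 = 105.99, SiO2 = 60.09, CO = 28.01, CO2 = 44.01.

769.04 g

n(SiO2) = 218.00 / 60.09 = 3.62789 mol.
Reaction (1): SiO2→CO ratio 1:2 ⇒ n(CO) = 7.25578 mol.
Reaction (2): CO→CO2 ratio 1:1 ⇒ n(CO2) = 7.25578 mol.
Reaction (3): CO2→Na2CO3 ratio 1:1 ⇒ n(Na2CO3) = 7.25578 mol.
Mass of Na2CO3 = 7.25578 × 105.99 = 769.040 g.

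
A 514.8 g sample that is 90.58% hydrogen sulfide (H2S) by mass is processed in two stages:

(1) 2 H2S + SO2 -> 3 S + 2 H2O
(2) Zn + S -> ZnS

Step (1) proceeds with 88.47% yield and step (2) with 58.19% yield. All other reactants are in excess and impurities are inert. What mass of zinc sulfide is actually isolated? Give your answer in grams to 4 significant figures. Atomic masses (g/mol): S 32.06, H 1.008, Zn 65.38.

Pure H2S = 514.8 × 0.9058 = 466.31 g.
M(H2S) = 2(1.008) + 32.06 = 34.076 g/mol.
M(ZnS) = 65.38 + 32.06 = 97.44 g/mol.
n(H2S) = 466.31 / 34.076 = 13.684 mol.
Step 1 (H2S:S = 2:3): theoretical n(S) = 20.526 mol; at 88.47% yield, n(S) = 18.160 mol.
Step 2 (S:ZnS = 1:1): theoretical n(ZnS) = 18.160 mol, so theoretical mass = 18.160 × 97.44 = 1769.5 g.
At 58.19% yield, actual mass of ZnS = 1769.5 × 0.5819 = 1029.7 g.

1030 g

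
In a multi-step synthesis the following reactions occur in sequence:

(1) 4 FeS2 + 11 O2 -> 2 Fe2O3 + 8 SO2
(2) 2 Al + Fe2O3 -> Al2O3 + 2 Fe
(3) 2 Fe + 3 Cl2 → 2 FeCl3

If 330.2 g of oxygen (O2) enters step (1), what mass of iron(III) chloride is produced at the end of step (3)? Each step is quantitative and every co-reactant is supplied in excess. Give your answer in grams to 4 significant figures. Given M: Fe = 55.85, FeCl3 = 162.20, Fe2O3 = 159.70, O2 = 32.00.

n(O2) = 330.2 / 32.00 = 10.319 mol.
Reaction (1): O2→Fe2O3 ratio 11:2 ⇒ n(Fe2O3) = 1.8761 mol.
Reaction (2): Fe2O3→Fe ratio 1:2 ⇒ n(Fe) = 3.7523 mol.
Reaction (3): Fe→FeCl3 ratio 2:2 ⇒ n(FeCl3) = 3.7523 mol.
Mass of FeCl3 = 3.7523 × 162.20 = 608.62 g.

608.6 g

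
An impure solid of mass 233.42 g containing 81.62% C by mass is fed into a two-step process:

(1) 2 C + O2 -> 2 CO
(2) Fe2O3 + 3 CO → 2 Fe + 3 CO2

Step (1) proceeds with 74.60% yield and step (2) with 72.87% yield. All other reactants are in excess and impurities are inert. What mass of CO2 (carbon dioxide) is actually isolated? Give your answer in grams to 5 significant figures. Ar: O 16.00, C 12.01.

379.52 g

Pure C = 233.42 × 0.8162 = 190.517 g.
M(C) = 12.01 g/mol.
M(CO2) = 12.01 + 2(16.00) = 44.01 g/mol.
n(C) = 190.517 / 12.01 = 15.8632 mol.
Step 1 (C:CO = 2:2): theoretical n(CO) = 15.8632 mol; at 74.60% yield, n(CO) = 11.8340 mol.
Step 2 (CO:CO2 = 3:3): theoretical n(CO2) = 11.8340 mol, so theoretical mass = 11.8340 × 44.01 = 520.813 g.
At 72.87% yield, actual mass of CO2 = 520.813 × 0.7287 = 379.516 g.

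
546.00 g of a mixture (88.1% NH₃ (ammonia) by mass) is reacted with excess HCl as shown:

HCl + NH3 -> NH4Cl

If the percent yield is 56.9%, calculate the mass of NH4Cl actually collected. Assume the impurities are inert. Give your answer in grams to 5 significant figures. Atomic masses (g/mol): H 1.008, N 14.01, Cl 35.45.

859.51 g

Pure NH3 available = 546.00 g × 0.881 = 481.026 g.
M(NH3) = 14.01 + 3(1.008) = 17.034 g/mol.
M(NH4Cl) = 14.01 + 4(1.008) + 35.45 = 53.492 g/mol.
n(NH3) = 481.026 g / 17.034 g/mol = 28.2392 mol.
From the equation the NH3:NH4Cl mole ratio is 1:1, so n(NH4Cl) = 28.2392 × 1/1 = 28.2392 mol.
Mass of NH4Cl = 28.2392 mol × 53.492 g/mol = 1510.57 g.
Actual mass collected = 1510.57 g × 0.569 = 859.514 g.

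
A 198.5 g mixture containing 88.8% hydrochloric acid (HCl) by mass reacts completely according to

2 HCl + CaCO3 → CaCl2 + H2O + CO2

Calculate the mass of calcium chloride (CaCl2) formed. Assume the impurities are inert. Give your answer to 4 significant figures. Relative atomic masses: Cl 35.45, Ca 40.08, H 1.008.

268.3 g

Mass of pure HCl = 198.5 g × 0.888 = 176.27 g.
M(HCl) = 1.008 + 35.45 = 36.458 g/mol.
M(CaCl2) = 40.08 + 2(35.45) = 110.98 g/mol.
n(HCl) = 176.27 g / 36.458 g/mol = 4.8348 mol.
From the equation the HCl:CaCl2 mole ratio is 2:1, so n(CaCl2) = 4.8348 × 1/2 = 2.4174 mol.
Mass of CaCl2 = 2.4174 mol × 110.98 g/mol = 268.28 g.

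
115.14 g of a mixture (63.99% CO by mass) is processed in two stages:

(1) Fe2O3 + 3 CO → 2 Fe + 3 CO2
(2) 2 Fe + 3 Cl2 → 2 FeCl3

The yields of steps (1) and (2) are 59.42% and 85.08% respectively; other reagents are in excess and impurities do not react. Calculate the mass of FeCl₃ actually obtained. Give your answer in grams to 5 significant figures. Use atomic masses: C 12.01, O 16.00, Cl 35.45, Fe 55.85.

143.80 g

Pure CO = 115.14 × 0.6399 = 73.6781 g.
M(CO) = 12.01 + 16.00 = 28.01 g/mol.
M(FeCl3) = 55.85 + 3(35.45) = 162.20 g/mol.
n(CO) = 73.6781 / 28.01 = 2.63042 mol.
Step 1 (CO:Fe = 3:2): theoretical n(Fe) = 1.75361 mol; at 59.42% yield, n(Fe) = 1.04200 mol.
Step 2 (Fe:FeCl3 = 2:2): theoretical n(FeCl3) = 1.04200 mol, so theoretical mass = 1.04200 × 162.20 = 169.012 g.
At 85.08% yield, actual mass of FeCl3 = 169.012 × 0.8508 = 143.795 g.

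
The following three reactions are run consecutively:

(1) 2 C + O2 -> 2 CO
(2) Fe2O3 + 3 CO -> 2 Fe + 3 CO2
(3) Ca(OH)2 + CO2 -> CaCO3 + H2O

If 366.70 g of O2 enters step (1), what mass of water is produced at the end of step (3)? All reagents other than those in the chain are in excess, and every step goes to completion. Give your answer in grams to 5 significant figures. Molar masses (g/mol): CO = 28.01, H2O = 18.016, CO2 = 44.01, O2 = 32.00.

412.90 g

n(O2) = 366.70 / 32.00 = 11.4594 mol.
Reaction (1): O2→CO ratio 1:2 ⇒ n(CO) = 22.9187 mol.
Reaction (2): CO→CO2 ratio 3:3 ⇒ n(CO2) = 22.9187 mol.
Reaction (3): CO2→H2O ratio 1:1 ⇒ n(H2O) = 22.9187 mol.
Mass of H2O = 22.9187 × 18.016 = 412.904 g.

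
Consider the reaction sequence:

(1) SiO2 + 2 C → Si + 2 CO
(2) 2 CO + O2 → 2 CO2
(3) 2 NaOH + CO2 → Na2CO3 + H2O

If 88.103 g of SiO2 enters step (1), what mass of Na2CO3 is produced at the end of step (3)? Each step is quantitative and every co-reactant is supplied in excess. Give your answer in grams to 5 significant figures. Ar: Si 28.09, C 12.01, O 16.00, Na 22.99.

M(SiO2) = 28.09 + 2(16.00) = 60.09 g/mol.
M(Na2CO3) = 2(22.99) + 12.01 + 3(16.00) = 105.99 g/mol.
n(SiO2) = 88.103 / 60.09 = 1.46618 mol.
Reaction (1): SiO2→CO ratio 1:2 ⇒ n(CO) = 2.93237 mol.
Reaction (2): CO→CO2 ratio 2:2 ⇒ n(CO2) = 2.93237 mol.
Reaction (3): CO2→Na2CO3 ratio 1:1 ⇒ n(Na2CO3) = 2.93237 mol.
Mass of Na2CO3 = 2.93237 × 105.99 = 310.802 g.

310.80 g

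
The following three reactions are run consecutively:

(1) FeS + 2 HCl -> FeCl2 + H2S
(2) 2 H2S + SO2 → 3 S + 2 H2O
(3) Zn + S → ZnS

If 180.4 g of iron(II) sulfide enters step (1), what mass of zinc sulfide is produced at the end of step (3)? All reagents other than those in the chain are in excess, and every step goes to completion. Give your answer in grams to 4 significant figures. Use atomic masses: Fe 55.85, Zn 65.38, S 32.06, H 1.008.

299.9 g

M(FeS) = 55.85 + 32.06 = 87.91 g/mol.
M(ZnS) = 65.38 + 32.06 = 97.44 g/mol.
n(FeS) = 180.4 / 87.91 = 2.0521 mol.
Reaction (1): FeS→H2S ratio 1:1 ⇒ n(H2S) = 2.0521 mol.
Reaction (2): H2S→S ratio 2:3 ⇒ n(S) = 3.0781 mol.
Reaction (3): S→ZnS ratio 1:1 ⇒ n(ZnS) = 3.0781 mol.
Mass of ZnS = 3.0781 × 97.44 = 299.93 g.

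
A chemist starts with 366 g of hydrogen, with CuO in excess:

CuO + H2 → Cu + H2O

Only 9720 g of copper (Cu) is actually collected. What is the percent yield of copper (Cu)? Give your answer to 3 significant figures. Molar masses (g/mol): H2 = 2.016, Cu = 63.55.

84.2 %

n(H2) = 366.0 g / 2.016 g/mol = 181.5 mol.
From the equation the H2:Cu mole ratio is 1:1, so n(Cu) = 181.5 × 1/1 = 181.5 mol.
Mass of Cu = 181.5 mol × 63.55 g/mol = 11540 g.
This is the theoretical yield. Percent yield = 9720 g / 11540 g × 100% = 84.25%.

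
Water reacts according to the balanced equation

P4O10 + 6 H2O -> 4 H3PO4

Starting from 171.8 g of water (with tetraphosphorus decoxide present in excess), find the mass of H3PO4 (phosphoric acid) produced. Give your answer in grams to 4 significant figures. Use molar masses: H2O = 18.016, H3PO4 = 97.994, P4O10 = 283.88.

n(H2O) = 171.80 g / 18.016 g/mol = 9.5360 mol.
From the equation the H2O:H3PO4 mole ratio is 6:4, so n(H3PO4) = 9.5360 × 4/6 = 6.3573 mol.
Mass of H3PO4 = 6.3573 mol × 97.994 g/mol = 622.98 g.

623.0 g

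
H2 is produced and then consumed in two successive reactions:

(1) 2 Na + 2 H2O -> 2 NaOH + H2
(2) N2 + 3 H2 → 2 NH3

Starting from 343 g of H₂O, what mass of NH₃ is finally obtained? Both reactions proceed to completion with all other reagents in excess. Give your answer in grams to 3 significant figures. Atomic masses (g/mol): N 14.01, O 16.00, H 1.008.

M(H2O) = 2(1.008) + 16.00 = 18.016 g/mol.
M(NH3) = 14.01 + 3(1.008) = 17.034 g/mol.
n(H2O) = 343.0 / 18.016 = 19.04 mol.
Step 1 gives a 2:1 ratio of H2O to H2, so n(H2) = 9.519 mol.
In step 2 the H2:NH3 ratio is 3:2, so n(NH3) = 6.346 mol.
Mass of NH3 = 6.346 × 17.034 = 108.1 g.

108 g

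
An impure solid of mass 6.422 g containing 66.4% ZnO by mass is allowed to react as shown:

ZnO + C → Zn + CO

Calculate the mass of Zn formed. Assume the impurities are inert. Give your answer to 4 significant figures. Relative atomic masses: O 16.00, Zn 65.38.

Mass of pure ZnO = 6.422 g × 0.664 = 4.2642 g.
M(ZnO) = 65.38 + 16.00 = 81.38 g/mol.
M(Zn) = 65.38 g/mol.
n(ZnO) = 4.2642 g / 81.38 g/mol = 0.052399 mol.
From the equation the ZnO:Zn mole ratio is 1:1, so n(Zn) = 0.052399 × 1/1 = 0.052399 mol.
Mass of Zn = 0.052399 mol × 65.38 g/mol = 3.4258 g.

3.426 g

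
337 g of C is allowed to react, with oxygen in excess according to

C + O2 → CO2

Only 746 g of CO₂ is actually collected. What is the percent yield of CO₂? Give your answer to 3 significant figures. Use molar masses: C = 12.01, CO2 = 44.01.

60.4 %

n(C) = 337.0 g / 12.01 g/mol = 28.06 mol.
From the equation the C:CO2 mole ratio is 1:1, so n(CO2) = 28.06 × 1/1 = 28.06 mol.
Mass of CO2 = 28.06 mol × 44.01 g/mol = 1235 g.
This is the theoretical yield. Percent yield = 746 g / 1235 g × 100% = 60.41%.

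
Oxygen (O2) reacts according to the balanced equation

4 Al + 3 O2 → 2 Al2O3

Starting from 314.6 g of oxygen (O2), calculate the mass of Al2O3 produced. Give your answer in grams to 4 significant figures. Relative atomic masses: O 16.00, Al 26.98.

668.3 g

M(O2) = 2(16.00) = 32.00 g/mol.
M(Al2O3) = 2(26.98) + 3(16.00) = 101.96 g/mol.
n(O2) = 314.60 g / 32.00 g/mol = 9.8313 mol.
From the equation the O2:Al2O3 mole ratio is 3:2, so n(Al2O3) = 9.8313 × 2/3 = 6.5542 mol.
Mass of Al2O3 = 6.5542 mol × 101.96 g/mol = 668.26 g.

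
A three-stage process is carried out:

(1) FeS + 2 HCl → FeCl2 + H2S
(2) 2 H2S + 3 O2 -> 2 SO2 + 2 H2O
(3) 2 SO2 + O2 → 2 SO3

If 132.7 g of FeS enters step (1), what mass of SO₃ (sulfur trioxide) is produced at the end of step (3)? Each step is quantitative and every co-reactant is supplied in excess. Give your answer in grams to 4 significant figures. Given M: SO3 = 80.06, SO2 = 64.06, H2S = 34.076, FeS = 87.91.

n(FeS) = 132.7 / 87.91 = 1.5095 mol.
Reaction (1): FeS→H2S ratio 1:1 ⇒ n(H2S) = 1.5095 mol.
Reaction (2): H2S→SO2 ratio 2:2 ⇒ n(SO2) = 1.5095 mol.
Reaction (3): SO2→SO3 ratio 2:2 ⇒ n(SO3) = 1.5095 mol.
Mass of SO3 = 1.5095 × 80.06 = 120.85 g.

120.9 g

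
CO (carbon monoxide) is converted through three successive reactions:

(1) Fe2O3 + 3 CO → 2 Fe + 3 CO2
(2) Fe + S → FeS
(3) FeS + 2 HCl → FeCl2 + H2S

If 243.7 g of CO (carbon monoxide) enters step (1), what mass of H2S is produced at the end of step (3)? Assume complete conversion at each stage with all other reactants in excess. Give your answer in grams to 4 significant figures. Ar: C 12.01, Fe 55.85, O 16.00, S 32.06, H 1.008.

M(CO) = 12.01 + 16.00 = 28.01 g/mol.
M(H2S) = 2(1.008) + 32.06 = 34.076 g/mol.
n(CO) = 243.7 / 28.01 = 8.7005 mol.
Reaction (1): CO→Fe ratio 3:2 ⇒ n(Fe) = 5.8003 mol.
Reaction (2): Fe→FeS ratio 1:1 ⇒ n(FeS) = 5.8003 mol.
Reaction (3): FeS→H2S ratio 1:1 ⇒ n(H2S) = 5.8003 mol.
Mass of H2S = 5.8003 × 34.076 = 197.65 g.

197.7 g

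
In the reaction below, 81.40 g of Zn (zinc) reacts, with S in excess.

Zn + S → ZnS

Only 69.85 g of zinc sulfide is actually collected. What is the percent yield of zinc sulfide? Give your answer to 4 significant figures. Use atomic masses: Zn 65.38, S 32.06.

57.58 %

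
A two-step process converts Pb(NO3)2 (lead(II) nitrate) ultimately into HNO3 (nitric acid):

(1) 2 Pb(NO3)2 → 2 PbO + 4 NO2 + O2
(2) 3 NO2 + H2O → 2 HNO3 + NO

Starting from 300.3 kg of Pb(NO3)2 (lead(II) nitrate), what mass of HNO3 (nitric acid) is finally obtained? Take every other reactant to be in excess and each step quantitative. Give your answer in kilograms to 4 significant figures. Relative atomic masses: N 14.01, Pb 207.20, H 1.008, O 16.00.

M(Pb(NO3)2) = 207.20 + 2(14.01) + 6(16.00) = 331.22 g/mol.
M(HNO3) = 1.008 + 14.01 + 3(16.00) = 63.018 g/mol.
300.3 kg = 300300 g.
n(Pb(NO3)2) = 300300 / 331.22 = 906.65 mol.
Step 1 gives a 2:4 ratio of Pb(NO3)2 to NO2, so n(NO2) = 1813.3 mol.
In step 2 the NO2:HNO3 ratio is 3:2, so n(HNO3) = 1208.9 mol.
Mass of HNO3 = 1208.9 × 63.018 = 76180 g = 76.18 kg.

76.18 kg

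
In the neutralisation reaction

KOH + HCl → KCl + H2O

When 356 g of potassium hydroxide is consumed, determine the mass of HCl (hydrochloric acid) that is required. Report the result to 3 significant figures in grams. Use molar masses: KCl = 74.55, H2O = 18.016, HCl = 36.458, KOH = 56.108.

n(KOH) = 356.0 g / 56.108 g/mol = 6.345 mol.
From the equation the KOH:HCl mole ratio is 1:1, so n(HCl) = 6.345 × 1/1 = 6.345 mol.
Mass of HCl = 6.345 mol × 36.458 g/mol = 231.3 g.

231 g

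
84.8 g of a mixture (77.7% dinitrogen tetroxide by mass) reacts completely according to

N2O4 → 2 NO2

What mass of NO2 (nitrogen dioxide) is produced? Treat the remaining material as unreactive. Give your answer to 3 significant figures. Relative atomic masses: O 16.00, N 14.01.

65.9 g

Mass of pure N2O4 = 84.8 g × 0.777 = 65.89 g.
M(N2O4) = 2(14.01) + 4(16.00) = 92.02 g/mol.
M(NO2) = 14.01 + 2(16.00) = 46.01 g/mol.
n(N2O4) = 65.89 g / 92.02 g/mol = 0.7160 mol.
From the equation the N2O4:NO2 mole ratio is 1:2, so n(NO2) = 0.7160 × 2/1 = 1.432 mol.
Mass of NO2 = 1.432 mol × 46.01 g/mol = 65.89 g.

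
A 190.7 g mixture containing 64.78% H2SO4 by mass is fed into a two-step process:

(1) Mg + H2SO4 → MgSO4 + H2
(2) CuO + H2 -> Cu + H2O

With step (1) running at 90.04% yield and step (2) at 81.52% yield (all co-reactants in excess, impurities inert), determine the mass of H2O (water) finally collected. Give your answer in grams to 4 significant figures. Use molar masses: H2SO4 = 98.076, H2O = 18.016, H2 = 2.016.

Pure H2SO4 = 190.7 × 0.6478 = 123.54 g.
n(H2SO4) = 123.54 / 98.076 = 1.2596 mol.
Step 1 (H2SO4:H2 = 1:1): theoretical n(H2) = 1.2596 mol; at 90.04% yield, n(H2) = 1.1341 mol.
Step 2 (H2:H2O = 1:1): theoretical n(H2O) = 1.1341 mol, so theoretical mass = 1.1341 × 18.016 = 20.433 g.
At 81.52% yield, actual mass of H2O = 20.433 × 0.8152 = 16.657 g.

16.66 g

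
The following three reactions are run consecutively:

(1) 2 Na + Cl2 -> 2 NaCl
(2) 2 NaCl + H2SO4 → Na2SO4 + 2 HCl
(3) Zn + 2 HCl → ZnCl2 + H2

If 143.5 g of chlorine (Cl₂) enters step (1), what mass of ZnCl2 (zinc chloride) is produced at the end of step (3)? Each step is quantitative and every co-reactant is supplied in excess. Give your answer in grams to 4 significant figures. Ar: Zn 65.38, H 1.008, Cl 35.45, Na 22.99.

275.8 g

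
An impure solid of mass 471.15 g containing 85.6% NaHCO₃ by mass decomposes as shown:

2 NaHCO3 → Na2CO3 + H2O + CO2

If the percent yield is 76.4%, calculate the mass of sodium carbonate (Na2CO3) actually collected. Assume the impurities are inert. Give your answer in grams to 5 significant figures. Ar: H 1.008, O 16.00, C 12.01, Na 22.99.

194.38 g

Pure NaHCO3 available = 471.15 g × 0.856 = 403.304 g.
M(NaHCO3) = 22.99 + 1.008 + 12.01 + 3(16.00) = 84.008 g/mol.
M(Na2CO3) = 2(22.99) + 12.01 + 3(16.00) = 105.99 g/mol.
n(NaHCO3) = 403.304 g / 84.008 g/mol = 4.80079 mol.
From the equation the NaHCO3:Na2CO3 mole ratio is 2:1, so n(Na2CO3) = 4.80079 × 1/2 = 2.40039 mol.
Mass of Na2CO3 = 2.40039 mol × 105.99 g/mol = 254.418 g.
Actual mass collected = 254.418 g × 0.764 = 194.375 g.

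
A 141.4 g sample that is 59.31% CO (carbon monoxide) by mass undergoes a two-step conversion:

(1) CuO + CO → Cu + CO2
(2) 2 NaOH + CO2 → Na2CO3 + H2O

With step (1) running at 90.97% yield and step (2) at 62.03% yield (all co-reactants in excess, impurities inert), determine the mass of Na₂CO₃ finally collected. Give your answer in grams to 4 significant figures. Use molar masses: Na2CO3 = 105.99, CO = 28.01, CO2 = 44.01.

Pure CO = 141.4 × 0.5931 = 83.864 g.
n(CO) = 83.864 / 28.01 = 2.9941 mol.
Step 1 (CO:CO2 = 1:1): theoretical n(CO2) = 2.9941 mol; at 90.97% yield, n(CO2) = 2.7237 mol.
Step 2 (CO2:Na2CO3 = 1:1): theoretical n(Na2CO3) = 2.7237 mol, so theoretical mass = 2.7237 × 105.99 = 288.69 g.
At 62.03% yield, actual mass of Na2CO3 = 288.69 × 0.6203 = 179.07 g.

179.1 g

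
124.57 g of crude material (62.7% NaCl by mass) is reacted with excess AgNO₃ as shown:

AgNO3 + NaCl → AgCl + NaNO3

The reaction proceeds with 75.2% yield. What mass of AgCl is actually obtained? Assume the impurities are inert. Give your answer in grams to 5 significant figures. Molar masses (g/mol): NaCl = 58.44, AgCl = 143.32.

144.04 g

Pure NaCl available = 124.57 g × 0.627 = 78.1054 g.
n(NaCl) = 78.1054 g / 58.44 g/mol = 1.33651 mol.
From the equation the NaCl:AgCl mole ratio is 1:1, so n(AgCl) = 1.33651 × 1/1 = 1.33651 mol.
Mass of AgCl = 1.33651 mol × 143.32 g/mol = 191.548 g.
Actual mass collected = 191.548 g × 0.752 = 144.044 g.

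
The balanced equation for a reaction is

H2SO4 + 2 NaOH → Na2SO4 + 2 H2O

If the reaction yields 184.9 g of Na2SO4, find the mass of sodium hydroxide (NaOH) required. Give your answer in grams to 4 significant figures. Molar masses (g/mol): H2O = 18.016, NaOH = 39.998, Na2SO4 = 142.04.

104.1 g

n(Na2SO4) = 184.90 g / 142.04 g/mol = 1.3017 mol.
From the equation the Na2SO4:NaOH mole ratio is 1:2, so n(NaOH) = 1.3017 × 2/1 = 2.6035 mol.
Mass of NaOH = 2.6035 mol × 39.998 g/mol = 104.13 g.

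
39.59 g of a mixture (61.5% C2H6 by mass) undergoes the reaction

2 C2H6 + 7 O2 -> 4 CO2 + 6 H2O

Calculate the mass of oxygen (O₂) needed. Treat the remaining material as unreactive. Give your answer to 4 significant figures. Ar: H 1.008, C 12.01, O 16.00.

Mass of pure C2H6 = 39.59 g × 0.615 = 24.348 g.
M(C2H6) = 2(12.01) + 6(1.008) = 30.068 g/mol.
M(O2) = 2(16.00) = 32.00 g/mol.
n(C2H6) = 24.348 g / 30.068 g/mol = 0.80976 mol.
From the equation the C2H6:O2 mole ratio is 2:7, so n(O2) = 0.80976 × 7/2 = 2.8342 mol.
Mass of O2 = 2.8342 mol × 32.00 g/mol = 90.693 g.

90.69 g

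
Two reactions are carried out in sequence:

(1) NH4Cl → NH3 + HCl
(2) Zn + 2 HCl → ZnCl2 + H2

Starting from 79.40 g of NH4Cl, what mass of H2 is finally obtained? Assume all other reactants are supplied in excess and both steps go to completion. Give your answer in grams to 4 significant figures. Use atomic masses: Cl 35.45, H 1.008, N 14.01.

1.496 g

M(NH4Cl) = 14.01 + 4(1.008) + 35.45 = 53.492 g/mol.
M(H2) = 2(1.008) = 2.016 g/mol.
n(NH4Cl) = 79.400 / 53.492 = 1.4843 mol.
Step 1 gives a 1:1 ratio of NH4Cl to HCl, so n(HCl) = 1.4843 mol.
In step 2 the HCl:H2 ratio is 2:1, so n(H2) = 0.74217 mol.
Mass of H2 = 0.74217 × 2.016 = 1.4962 g.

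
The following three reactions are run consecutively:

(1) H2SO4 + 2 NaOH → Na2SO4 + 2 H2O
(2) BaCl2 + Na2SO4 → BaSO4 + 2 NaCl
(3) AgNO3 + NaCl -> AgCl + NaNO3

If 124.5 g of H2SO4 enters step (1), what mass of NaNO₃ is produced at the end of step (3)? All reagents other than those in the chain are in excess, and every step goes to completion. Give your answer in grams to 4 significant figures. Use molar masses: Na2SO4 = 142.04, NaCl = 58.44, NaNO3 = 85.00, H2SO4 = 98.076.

n(H2SO4) = 124.5 / 98.076 = 1.2694 mol.
Reaction (1): H2SO4→Na2SO4 ratio 1:1 ⇒ n(Na2SO4) = 1.2694 mol.
Reaction (2): Na2SO4→NaCl ratio 1:2 ⇒ n(NaCl) = 2.5388 mol.
Reaction (3): NaCl→NaNO3 ratio 1:1 ⇒ n(NaNO3) = 2.5388 mol.
Mass of NaNO3 = 2.5388 × 85.00 = 215.80 g.

215.8 g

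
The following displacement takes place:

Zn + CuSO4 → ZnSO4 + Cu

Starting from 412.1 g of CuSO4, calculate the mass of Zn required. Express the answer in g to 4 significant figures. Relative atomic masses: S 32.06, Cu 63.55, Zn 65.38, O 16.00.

168.8 g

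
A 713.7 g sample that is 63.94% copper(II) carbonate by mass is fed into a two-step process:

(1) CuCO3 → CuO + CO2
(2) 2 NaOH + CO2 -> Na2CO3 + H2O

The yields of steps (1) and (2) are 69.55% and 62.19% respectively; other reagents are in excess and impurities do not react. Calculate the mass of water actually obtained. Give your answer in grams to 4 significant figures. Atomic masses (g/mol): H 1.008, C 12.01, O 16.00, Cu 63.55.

28.78 g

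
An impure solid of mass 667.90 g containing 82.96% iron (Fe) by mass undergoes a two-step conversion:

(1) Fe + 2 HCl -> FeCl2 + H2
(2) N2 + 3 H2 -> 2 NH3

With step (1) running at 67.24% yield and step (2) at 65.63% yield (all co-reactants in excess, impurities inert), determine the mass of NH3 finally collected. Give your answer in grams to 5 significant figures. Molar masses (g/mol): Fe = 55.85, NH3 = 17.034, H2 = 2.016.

49.718 g

Pure Fe = 667.90 × 0.8296 = 554.090 g.
n(Fe) = 554.090 / 55.85 = 9.92104 mol.
Step 1 (Fe:H2 = 1:1): theoretical n(H2) = 9.92104 mol; at 67.24% yield, n(H2) = 6.67090 mol.
Step 2 (H2:NH3 = 3:2): theoretical n(NH3) = 4.44727 mol, so theoretical mass = 4.44727 × 17.034 = 75.7548 g.
At 65.63% yield, actual mass of NH3 = 75.7548 × 0.6563 = 49.7179 g.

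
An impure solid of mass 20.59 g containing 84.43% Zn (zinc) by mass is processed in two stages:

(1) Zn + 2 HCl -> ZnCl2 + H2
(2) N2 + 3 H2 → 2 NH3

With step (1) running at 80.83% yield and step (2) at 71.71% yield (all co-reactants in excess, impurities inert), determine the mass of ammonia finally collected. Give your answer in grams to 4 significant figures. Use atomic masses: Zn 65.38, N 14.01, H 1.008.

1.750 g

Pure Zn = 20.59 × 0.8443 = 17.384 g.
M(Zn) = 65.38 g/mol.
M(NH3) = 14.01 + 3(1.008) = 17.034 g/mol.
n(Zn) = 17.384 / 65.38 = 0.26589 mol.
Step 1 (Zn:H2 = 1:1): theoretical n(H2) = 0.26589 mol; at 80.83% yield, n(H2) = 0.21492 mol.
Step 2 (H2:NH3 = 3:2): theoretical n(NH3) = 0.14328 mol, so theoretical mass = 0.14328 × 17.034 = 2.4407 g.
At 71.71% yield, actual mass of NH3 = 2.4407 × 0.7171 = 1.7502 g.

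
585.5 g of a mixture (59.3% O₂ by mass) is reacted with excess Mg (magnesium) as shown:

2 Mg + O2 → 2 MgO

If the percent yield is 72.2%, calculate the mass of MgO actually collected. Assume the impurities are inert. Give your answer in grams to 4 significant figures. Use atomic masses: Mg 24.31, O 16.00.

631.6 g

Pure O2 available = 585.5 g × 0.593 = 347.20 g.
M(O2) = 2(16.00) = 32.00 g/mol.
M(MgO) = 24.31 + 16.00 = 40.31 g/mol.
n(O2) = 347.20 g / 32.00 g/mol = 10.850 mol.
From the equation the O2:MgO mole ratio is 1:2, so n(MgO) = 10.850 × 2/1 = 21.700 mol.
Mass of MgO = 21.700 mol × 40.31 g/mol = 874.73 g.
Actual mass collected = 874.73 g × 0.722 = 631.56 g.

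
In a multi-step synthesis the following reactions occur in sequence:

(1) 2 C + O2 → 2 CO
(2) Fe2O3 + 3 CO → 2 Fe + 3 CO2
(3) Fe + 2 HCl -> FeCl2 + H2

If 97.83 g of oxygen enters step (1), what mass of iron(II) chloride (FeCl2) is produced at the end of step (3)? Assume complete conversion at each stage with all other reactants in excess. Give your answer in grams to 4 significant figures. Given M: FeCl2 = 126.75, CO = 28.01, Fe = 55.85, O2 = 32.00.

516.7 g

n(O2) = 97.83 / 32.00 = 3.0572 mol.
Reaction (1): O2→CO ratio 1:2 ⇒ n(CO) = 6.1144 mol.
Reaction (2): CO→Fe ratio 3:2 ⇒ n(Fe) = 4.0762 mol.
Reaction (3): Fe→FeCl2 ratio 1:1 ⇒ n(FeCl2) = 4.0762 mol.
Mass of FeCl2 = 4.0762 × 126.75 = 516.66 g.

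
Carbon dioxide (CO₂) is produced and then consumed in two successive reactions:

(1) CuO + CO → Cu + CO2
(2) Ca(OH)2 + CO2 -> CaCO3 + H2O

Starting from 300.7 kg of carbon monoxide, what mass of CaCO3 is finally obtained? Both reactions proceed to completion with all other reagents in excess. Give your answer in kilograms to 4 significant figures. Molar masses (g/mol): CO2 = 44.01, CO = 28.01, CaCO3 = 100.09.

300.7 kg = 300700 g.
n(CO) = 300700 / 28.01 = 10735 mol.
Step 1 gives a 1:1 ratio of CO to CO2, so n(CO2) = 10735 mol.
In step 2 the CO2:CaCO3 ratio is 1:1, so n(CaCO3) = 10735 mol.
Mass of CaCO3 = 10735 × 100.09 = 1.0745 × 10^6 g = 1075 kg.

1075 kg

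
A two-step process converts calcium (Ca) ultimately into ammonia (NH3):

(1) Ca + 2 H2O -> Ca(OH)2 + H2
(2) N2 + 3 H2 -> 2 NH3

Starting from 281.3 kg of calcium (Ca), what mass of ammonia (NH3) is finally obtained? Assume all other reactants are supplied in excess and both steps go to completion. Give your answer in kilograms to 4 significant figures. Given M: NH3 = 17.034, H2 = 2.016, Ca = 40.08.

79.70 kg

281.3 kg = 281300 g.
n(Ca) = 281300 / 40.08 = 7018.5 mol.
Step 1 gives a 1:1 ratio of Ca to H2, so n(H2) = 7018.5 mol.
In step 2 the H2:NH3 ratio is 3:2, so n(NH3) = 4679.0 mol.
Mass of NH3 = 4679.0 × 17.034 = 79702 g = 79.70 kg.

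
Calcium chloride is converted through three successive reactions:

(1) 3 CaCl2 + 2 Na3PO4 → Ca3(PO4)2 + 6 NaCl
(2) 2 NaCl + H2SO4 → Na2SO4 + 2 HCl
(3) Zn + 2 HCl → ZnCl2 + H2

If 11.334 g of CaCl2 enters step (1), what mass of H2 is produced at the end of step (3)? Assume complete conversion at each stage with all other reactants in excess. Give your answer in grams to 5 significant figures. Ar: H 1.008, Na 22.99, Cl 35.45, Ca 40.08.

0.20589 g

M(CaCl2) = 40.08 + 2(35.45) = 110.98 g/mol.
M(H2) = 2(1.008) = 2.016 g/mol.
n(CaCl2) = 11.334 / 110.98 = 0.102127 mol.
Reaction (1): CaCl2→NaCl ratio 3:6 ⇒ n(NaCl) = 0.204253 mol.
Reaction (2): NaCl→HCl ratio 2:2 ⇒ n(HCl) = 0.204253 mol.
Reaction (3): HCl→H2 ratio 2:1 ⇒ n(H2) = 0.102127 mol.
Mass of H2 = 0.102127 × 2.016 = 0.205887 g.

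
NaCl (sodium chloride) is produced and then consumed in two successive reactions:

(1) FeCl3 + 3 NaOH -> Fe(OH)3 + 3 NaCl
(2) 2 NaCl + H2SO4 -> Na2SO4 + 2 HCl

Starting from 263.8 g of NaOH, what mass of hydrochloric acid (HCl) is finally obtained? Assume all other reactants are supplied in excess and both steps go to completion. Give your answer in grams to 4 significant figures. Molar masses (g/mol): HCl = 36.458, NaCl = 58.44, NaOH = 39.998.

240.5 g

n(NaOH) = 263.80 / 39.998 = 6.5953 mol.
Step 1 gives a 3:3 ratio of NaOH to NaCl, so n(NaCl) = 6.5953 mol.
In step 2 the NaCl:HCl ratio is 2:2, so n(HCl) = 6.5953 mol.
Mass of HCl = 6.5953 × 36.458 = 240.45 g.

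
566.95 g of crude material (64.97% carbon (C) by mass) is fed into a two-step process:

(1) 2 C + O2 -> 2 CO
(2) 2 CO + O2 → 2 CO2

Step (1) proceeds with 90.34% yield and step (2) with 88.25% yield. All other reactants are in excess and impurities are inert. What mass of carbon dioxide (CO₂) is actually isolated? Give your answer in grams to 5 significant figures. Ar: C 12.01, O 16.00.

1076.1 g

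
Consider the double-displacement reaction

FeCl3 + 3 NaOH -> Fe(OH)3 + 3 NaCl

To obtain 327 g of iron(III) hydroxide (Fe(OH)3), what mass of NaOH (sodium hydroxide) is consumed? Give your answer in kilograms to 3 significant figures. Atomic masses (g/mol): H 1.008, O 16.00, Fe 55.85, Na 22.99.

M(Fe(OH)3) = 55.85 + 3(16.00) + 3(1.008) = 106.874 g/mol.
M(NaOH) = 22.99 + 16.00 + 1.008 = 39.998 g/mol.
n(Fe(OH)3) = 327.0 g / 106.874 g/mol = 3.060 mol.
From the equation the Fe(OH)3:NaOH mole ratio is 1:3, so n(NaOH) = 3.060 × 3/1 = 9.179 mol.
Mass of NaOH = 9.179 mol × 39.998 g/mol = 367.1 g.
Converting to kg: 367.1 g = 0.367 kg.

0.367 kg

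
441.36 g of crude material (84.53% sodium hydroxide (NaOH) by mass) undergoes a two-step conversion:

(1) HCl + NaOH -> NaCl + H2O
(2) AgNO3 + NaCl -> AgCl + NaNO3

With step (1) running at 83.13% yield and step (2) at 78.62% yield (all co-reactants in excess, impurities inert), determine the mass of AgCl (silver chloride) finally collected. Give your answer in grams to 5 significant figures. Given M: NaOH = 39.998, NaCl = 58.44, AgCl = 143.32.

873.70 g

Pure NaOH = 441.36 × 0.8453 = 373.082 g.
n(NaOH) = 373.082 / 39.998 = 9.32751 mol.
Step 1 (NaOH:NaCl = 1:1): theoretical n(NaCl) = 9.32751 mol; at 83.13% yield, n(NaCl) = 7.75396 mol.
Step 2 (NaCl:AgCl = 1:1): theoretical n(AgCl) = 7.75396 mol, so theoretical mass = 7.75396 × 143.32 = 1111.30 g.
At 78.62% yield, actual mass of AgCl = 1111.30 × 0.7862 = 873.702 g.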